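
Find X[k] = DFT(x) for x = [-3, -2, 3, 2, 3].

X[k] = Σ(n=0 to 4) x[n] · ω_5^(nk)
where ω_5 = e^(-2πi/5)

Computing each X[k]:
X[0] = 3
X[1] = -6.7361+4.1675i
X[2] = -2.2639+3.8900i
X[3] = -2.2639-3.8900i
X[4] = -6.7361-4.1675i

X = [3, -6.7361+4.1675i, -2.2639+3.8900i, -2.2639-3.8900i, -6.7361-4.1675i]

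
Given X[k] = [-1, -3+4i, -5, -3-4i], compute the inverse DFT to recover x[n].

x[n] = (1/4) Σ(k=0 to 3) X[k] · e^(2πikn/4)

Computing each x[n]:
x[0] = -3
x[1] = -1
x[2] = 0
x[3] = 3

x = [-3, -1, 0, 3]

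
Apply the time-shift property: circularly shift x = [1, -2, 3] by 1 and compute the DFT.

Time shift by 1: X_shifted[k] = ω_3^(1k) · X[k]
Shifted x = [3, 1, -2]

DFT(x[n-1]) = [2, 3.5000-2.5981i, 3.5000+2.5981i]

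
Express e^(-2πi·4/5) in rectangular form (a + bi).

ω_5^4 = e^(-2πi·4/5)
= cos(-2π·4/5) + i·sin(-2π·4/5)
= cos(-8π/5) + i·sin(-8π/5)

ω_5^4 = cos(-8π/5) + i·sin(-8π/5) = 0.3090+0.9511i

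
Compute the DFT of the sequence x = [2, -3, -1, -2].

X[k] = Σ(n=0 to 3) x[n] · ω_4^(nk)
where ω_4 = e^(-2πi/4)

Computing each X[k]:
X[0] = -4
X[1] = 3+1i
X[2] = 6
X[3] = 3-1i

X = [-4, 3+1i, 6, 3-1i]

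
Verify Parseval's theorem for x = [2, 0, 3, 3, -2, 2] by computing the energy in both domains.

Time domain:
Σ|x[n]|² = |2|² + |0|² + |3|² + |3|² + |-2|² + |2|² = 30.0000

Frequency domain:
(1/6)Σ|X[k]|² = (1/6)(|8|² + |-0.5000-2.5981i|² + |3.5000+6.0622i|² + |-2|² + |3.5000-6.0622i|² + |-0.5000+2.5981i|²) = (1/6)·180.0000 = 30.0000

Both sides agree, confirming Parseval's theorem.

Σ|x[n]|² = (1/N)Σ|X[k]|² = 30.0000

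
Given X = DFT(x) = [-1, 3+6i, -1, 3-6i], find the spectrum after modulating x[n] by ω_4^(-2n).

Modulation property: DFT(ω_4^(-2n)·x[n]) = X[(k-2) mod 4], so circularly shift X by 2 positions.

X[k-2] = [-1, 3-6i, -1, 3+6i]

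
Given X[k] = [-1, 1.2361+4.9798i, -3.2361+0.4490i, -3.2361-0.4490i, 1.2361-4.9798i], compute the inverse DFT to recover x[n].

x[n] = (1/5) Σ(k=0 to 4) X[k] · e^(2πikn/5)

Computing each x[n]:
x[0] = -1
x[1] = -1
x[2] = -2
x[3] = 0
x[4] = 3

x = [-1, -1, -2, 0, 3]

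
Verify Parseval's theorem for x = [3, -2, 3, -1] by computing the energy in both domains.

Time domain:
Σ|x[n]|² = |3|² + |-2|² + |3|² + |-1|² = 23.0000

Frequency domain:
(1/4)Σ|X[k]|² = (1/4)(|3|² + |1i|² + |9|² + |-1i|²) = (1/4)·92.0000 = 23.0000

Both sides agree, confirming Parseval's theorem.

Σ|x[n]|² = (1/N)Σ|X[k]|² = 23.0000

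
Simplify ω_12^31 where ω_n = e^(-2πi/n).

Since ω_12^12 = 1, powers reduce modulo 12.
31 mod 12 = 7
So ω_12^31 = ω_12^7 = e^(-2πi·7/12)

ω_12^31 = ω_12^7 = -0.8660+0.5000i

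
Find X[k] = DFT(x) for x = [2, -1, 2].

X[k] = Σ(n=0 to 2) x[n] · ω_3^(nk)
where ω_3 = e^(-2πi/3)

Computing each X[k]:
X[0] = 3
X[1] = 1.5000+2.5981i
X[2] = 1.5000-2.5981i

X = [3, 1.5000+2.5981i, 1.5000-2.5981i]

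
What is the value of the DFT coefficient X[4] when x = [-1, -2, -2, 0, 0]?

X[4] = Σ(n=0 to 4) x[n] · ω_5^(4n) where ω_5 = e^(-2πi/5)
= (-1)·ω_5^0 + (-2)·ω_5^4 + (-2)·ω_5^8 + (0)·ω_5^12 + (0)·ω_5^16

X[4] = -3.0777i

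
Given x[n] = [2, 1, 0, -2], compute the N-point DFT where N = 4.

X[k] = Σ(n=0 to 3) x[n] · ω_4^(nk)
where ω_4 = e^(-2πi/4)

Computing each X[k]:
X[0] = 1
X[1] = 2-3i
X[2] = 3
X[3] = 2+3i

X = [1, 2-3i, 3, 2+3i]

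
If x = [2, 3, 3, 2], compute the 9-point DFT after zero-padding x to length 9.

Original 4-point DFT: [10, -1-1i, 0, -1+1i]
Zero-padded 9-point DFT provides frequency interpolation.

DFT_9([x, 0, ...]) = [10, 3.8191-6.6148i, -1.2981-2.2484i, 1, 0.4791-0.8297i, 0.4791+0.8297i, 1, -1.2981+2.2484i, 3.8191+6.6148i]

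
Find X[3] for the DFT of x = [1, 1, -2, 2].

X[3] = Σ(n=0 to 3) x[n] · ω_4^(3n) where ω_4 = e^(-2πi/4)
= (1)·ω_4^0 + (1)·ω_4^3 + (-2)·ω_4^6 + (2)·ω_4^9

X[3] = 3-1i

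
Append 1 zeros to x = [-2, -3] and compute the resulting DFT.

Original 2-point DFT: [-5, 1]
Zero-padded 3-point DFT provides frequency interpolation.

DFT_3([x, 0, ...]) = [-5, -0.5000+2.5981i, -0.5000-2.5981i]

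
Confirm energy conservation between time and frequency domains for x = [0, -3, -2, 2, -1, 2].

Time domain:
Σ|x[n]|² = |0|² + |-3|² + |-2|² + |2|² + |-1|² + |2|² = 22.0000

Frequency domain:
(1/6)Σ|X[k]|² = (1/6)(|-2|² + |-1.0000+5.1962i|² + |4.0000+3.4641i|² + |-4|² + |4.0000-3.4641i|² + |-1.0000-5.1962i|²) = (1/6)·132.0000 = 22.0000

Both sides agree, confirming Parseval's theorem.

Σ|x[n]|² = (1/N)Σ|X[k]|² = 22.0000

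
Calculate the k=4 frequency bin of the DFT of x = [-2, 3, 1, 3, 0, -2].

X[4] = Σ(n=0 to 5) x[n] · ω_6^(4n) where ω_6 = e^(-2πi/6)
= (-2)·ω_6^0 + (3)·ω_6^4 + (1)·ω_6^8 + (3)·ω_6^12 + (0)·ω_6^16 + (-2)·ω_6^20

X[4] = 3.4641i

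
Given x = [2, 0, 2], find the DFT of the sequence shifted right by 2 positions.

Time shift by 2: X_shifted[k] = ω_3^(2k) · X[k]
Shifted x = [0, 2, 2]

DFT(x[n-2]) = [4, -2, -2]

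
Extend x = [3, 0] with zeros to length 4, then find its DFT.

Original 2-point DFT: [3, 3]
Zero-padded 4-point DFT provides frequency interpolation.

DFT_4([x, 0, ...]) = [3, 3, 3, 3]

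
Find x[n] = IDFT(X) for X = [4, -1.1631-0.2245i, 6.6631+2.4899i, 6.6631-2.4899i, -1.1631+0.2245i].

x[n] = (1/5) Σ(k=0 to 4) X[k] · e^(2πikn/5)

Computing each x[n]:
x[0] = 3
x[1] = -2
x[2] = 3
x[3] = 1
x[4] = -1

x = [3, -2, 3, 1, -1]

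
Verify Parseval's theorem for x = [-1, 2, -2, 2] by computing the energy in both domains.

Time domain:
Σ|x[n]|² = |-1|² + |2|² + |-2|² + |2|² = 13.0000

Frequency domain:
(1/4)Σ|X[k]|² = (1/4)(|1|² + |1|² + |-7|² + |1|²) = (1/4)·52.0000 = 13.0000

Both sides agree, confirming Parseval's theorem.

Σ|x[n]|² = (1/N)Σ|X[k]|² = 13.0000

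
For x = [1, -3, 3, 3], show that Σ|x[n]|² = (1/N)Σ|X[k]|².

Time domain:
Σ|x[n]|² = |1|² + |-3|² + |3|² + |3|² = 28.0000

Frequency domain:
(1/4)Σ|X[k]|² = (1/4)(|4|² + |-2+6i|² + |4|² + |-2-6i|²) = (1/4)·112.0000 = 28.0000

Both sides agree, confirming Parseval's theorem.

Σ|x[n]|² = (1/N)Σ|X[k]|² = 28.0000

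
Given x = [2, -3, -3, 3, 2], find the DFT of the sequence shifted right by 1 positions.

Time shift by 1: X_shifted[k] = ω_5^(1k) · X[k]
Shifted x = [2, 2, -3, -3, 3]

DFT(x[n-1]) = [1, 8.3992+0.9511i, -3.8992+0.5878i, -3.8992-0.5878i, 8.3992-0.9511i]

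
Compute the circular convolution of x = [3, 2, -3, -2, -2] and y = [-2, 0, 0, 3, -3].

(x ⊛ y)[n] = Σ(m=0 to 4) x[m] · y[(n-m) mod 5]

Computing each output sample:
(x ⊛ y)[0] = -21
(x ⊛ y)[1] = -1
(x ⊛ y)[2] = 6
(x ⊛ y)[3] = 19
(x ⊛ y)[4] = 1

x ⊛ y = [-21, -1, 6, 19, 1]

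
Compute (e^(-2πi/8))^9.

Since ω_8^8 = 1, powers reduce modulo 8.
9 mod 8 = 1
So ω_8^9 = ω_8^1 = e^(-2πi·1/8)

ω_8^9 = ω_8^1 = 0.7071-0.7071i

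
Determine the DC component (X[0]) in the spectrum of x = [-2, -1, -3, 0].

X[0] = Σ(n=0 to 3) x[n] · ω_4^0 = Σ x[n]
= (-2) + (-1) + (-3) + (0)

X[0] = -6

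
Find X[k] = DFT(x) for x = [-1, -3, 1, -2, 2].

X[k] = Σ(n=0 to 4) x[n] · ω_5^(nk)
where ω_5 = e^(-2πi/5)

Computing each X[k]:
X[0] = -3
X[1] = -0.5000+2.9919i
X[2] = -0.5000+5.7921i
X[3] = -0.5000-5.7921i
X[4] = -0.5000-2.9919i

X = [-3, -0.5000+2.9919i, -0.5000+5.7921i, -0.5000-5.7921i, -0.5000-2.9919i]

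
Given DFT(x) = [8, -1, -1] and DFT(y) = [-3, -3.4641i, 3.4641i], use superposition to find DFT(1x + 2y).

By linearity: DFT(1x + 2y) = 1·DFT(x) + 2·DFT(y)
= 1·[8, -1, -1] + 2·[-3, -3.4641i, 3.4641i]

Computing element-wise:
Z[0] = 1·(8) + 2·(-3) = 2
Z[1] = 1·(-1) + 2·(-3.4641i) = -1.0000-6.9282i
Z[2] = 1·(-1) + 2·(3.4641i) = -1.0000+6.9282i

DFT(1x + 2y) = 1·X + 2·Y = [2, -1.0000-6.9282i, -1.0000+6.9282i]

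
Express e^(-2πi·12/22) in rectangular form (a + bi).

ω_22^12 = e^(-2πi·12/22)
= cos(-2π·12/22) + i·sin(-2π·12/22)
= cos(-24π/22) + i·sin(-24π/22)

ω_22^12 = cos(-24π/22) + i·sin(-24π/22) = -0.9595+0.2817i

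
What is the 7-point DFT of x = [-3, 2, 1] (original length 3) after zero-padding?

Original 3-point DFT: [0, -4.5000-0.8660i, -4.5000+0.8660i]
Zero-padded 7-point DFT provides frequency interpolation.

DFT_7([x, 0, ...]) = [0, -1.9755-2.5386i, -4.3460-1.5160i, -4.1784-0.0859i, -4.1784+0.0859i, -4.3460+1.5160i, -1.9755+2.5386i]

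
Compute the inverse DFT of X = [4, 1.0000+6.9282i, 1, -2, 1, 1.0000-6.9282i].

x[n] = (1/6) Σ(k=0 to 5) X[k] · e^(2πikn/6)

Computing each x[n]:
x[0] = 1
x[1] = -1
x[2] = -2
x[3] = 1
x[4] = 2
x[5] = 3

x = [1, -1, -2, 1, 2, 3]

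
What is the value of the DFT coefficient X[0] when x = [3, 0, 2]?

X[0] = Σ(n=0 to 2) x[n] · ω_3^0 = Σ x[n]
= (3) + (0) + (2)

X[0] = 5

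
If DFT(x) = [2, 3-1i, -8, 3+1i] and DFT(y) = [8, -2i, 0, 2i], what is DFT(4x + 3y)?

By linearity: DFT(4x + 3y) = 4·DFT(x) + 3·DFT(y)
= 4·[2, 3-1i, -8, 3+1i] + 3·[8, -2i, 0, 2i]

Computing element-wise:
Z[0] = 4·(2) + 3·(8) = 32
Z[1] = 4·(3-1i) + 3·(-2i) = 12-10i
Z[2] = 4·(-8) + 3·(0) = -32
Z[3] = 4·(3+1i) + 3·(2i) = 12+10i

DFT(4x + 3y) = 4·X + 3·Y = [32, 12-10i, -32, 12+10i]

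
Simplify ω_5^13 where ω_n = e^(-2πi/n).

Since ω_5^5 = 1, powers reduce modulo 5.
13 mod 5 = 3
So ω_5^13 = ω_5^3 = e^(-2πi·3/5)

ω_5^13 = ω_5^3 = -0.8090+0.5878i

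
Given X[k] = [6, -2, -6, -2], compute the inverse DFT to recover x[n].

x[n] = (1/4) Σ(k=0 to 3) X[k] · e^(2πikn/4)

Computing each x[n]:
x[0] = -1
x[1] = 3
x[2] = 1
x[3] = 3

x = [-1, 3, 1, 3]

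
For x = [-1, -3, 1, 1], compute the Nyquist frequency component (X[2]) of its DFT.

X[2] = Σ(n=0 to 3) x[n] · ω_4^(2n) where ω_4 = e^(-2πi/4)
= (-1)·ω_4^0 + (-3)·ω_4^2 + (1)·ω_4^4 + (1)·ω_4^6

X[2] = 2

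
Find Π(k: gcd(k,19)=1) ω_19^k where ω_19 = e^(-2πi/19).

The primitive 19th roots of unity are ω_19^k for k coprime to 19: k ∈ {1, 2, 3, 4, 5, 6, 7, 8, 9, 10, 11, 12, 13, 14, 15, 16, 17, 18}
Their product equals the constant term of the cyclotomic polynomial Φ_19(x) up to sign.
For n ≥ 3, the product of all primitive nth roots of unity is 1. (For n=1 it is 1; for n=2 it is -1.)

1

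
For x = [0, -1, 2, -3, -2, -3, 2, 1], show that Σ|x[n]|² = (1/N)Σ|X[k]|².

Time domain:
Σ|x[n]|² = |0|² + |-1|² + |2|² + |-3|² + |-2|² + |-3|² + |2|² + |1|² = 32.0000

Frequency domain:
(1/8)Σ|X[k]|² = (1/8)(|-4|² + |6.2426+1.4142i|² + |-6+2i|² + |-2.2426+1.4142i|² + |8|² + |-2.2426-1.4142i|² + |-6-2i|² + |6.2426-1.4142i|²) = (1/8)·256.0000 = 32.0000

Both sides agree, confirming Parseval's theorem.

Σ|x[n]|² = (1/N)Σ|X[k]|² = 32.0000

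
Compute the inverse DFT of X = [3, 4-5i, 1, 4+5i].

x[n] = (1/4) Σ(k=0 to 3) X[k] · e^(2πikn/4)

Computing each x[n]:
x[0] = 3
x[1] = 3
x[2] = -1
x[3] = -2

x = [3, 3, -1, -2]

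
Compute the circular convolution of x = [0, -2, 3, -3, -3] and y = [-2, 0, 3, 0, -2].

(x ⊛ y)[n] = Σ(m=0 to 4) x[m] · y[(n-m) mod 5]

Computing each output sample:
(x ⊛ y)[0] = -5
(x ⊛ y)[1] = -11
(x ⊛ y)[2] = 0
(x ⊛ y)[3] = 6
(x ⊛ y)[4] = 15

x ⊛ y = [-5, -11, 0, 6, 15]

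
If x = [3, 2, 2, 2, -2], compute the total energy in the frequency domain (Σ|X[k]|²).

Parseval: Σ|x[n]|² = (1/N)Σ|X[k]|², so Σ|X[k]|² = N·Σ|x[n]|² = 5·25.0000

Σ|X[k]|² = N·Σ|x[n]|² = 5·25.0000 = 125.0000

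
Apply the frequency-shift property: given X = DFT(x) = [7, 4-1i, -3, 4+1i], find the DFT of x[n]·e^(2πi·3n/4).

Modulation property: DFT(ω_4^(-3n)·x[n]) = X[(k-3) mod 4], so circularly shift X by 3 positions.

X[k-3] = [4-1i, -3, 4+1i, 7]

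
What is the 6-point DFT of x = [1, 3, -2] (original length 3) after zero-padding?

Original 3-point DFT: [2, 0.5000-4.3301i, 0.5000+4.3301i]
Zero-padded 6-point DFT provides frequency interpolation.

DFT_6([x, 0, ...]) = [2, 3.5000-0.8660i, 0.5000-4.3301i, -4, 0.5000+4.3301i, 3.5000+0.8660i]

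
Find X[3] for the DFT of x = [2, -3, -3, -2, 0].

X[3] = Σ(n=0 to 4) x[n] · ω_5^(3n) where ω_5 = e^(-2πi/5)
= (2)·ω_5^0 + (-3)·ω_5^3 + (-3)·ω_5^6 + (-2)·ω_5^9 + (0)·ω_5^12

X[3] = 2.8820-0.8123i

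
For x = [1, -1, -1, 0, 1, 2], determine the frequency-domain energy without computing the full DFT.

Parseval: Σ|x[n]|² = (1/N)Σ|X[k]|², so Σ|X[k]|² = N·Σ|x[n]|² = 6·8.0000

Σ|X[k]|² = N·Σ|x[n]|² = 6·8.0000 = 48.0000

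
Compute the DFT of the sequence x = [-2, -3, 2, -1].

X[k] = Σ(n=0 to 3) x[n] · ω_4^(nk)
where ω_4 = e^(-2πi/4)

Computing each X[k]:
X[0] = -4
X[1] = -4+2i
X[2] = 4
X[3] = -4-2i

X = [-4, -4+2i, 4, -4-2i]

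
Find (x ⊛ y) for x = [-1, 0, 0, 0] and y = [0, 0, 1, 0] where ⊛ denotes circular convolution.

(x ⊛ y)[n] = Σ(m=0 to 3) x[m] · y[(n-m) mod 4]

Computing each output sample:
(x ⊛ y)[0] = 0
(x ⊛ y)[1] = 0
(x ⊛ y)[2] = -1
(x ⊛ y)[3] = 0

x ⊛ y = [0, 0, -1, 0]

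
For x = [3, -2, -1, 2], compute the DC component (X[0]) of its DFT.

X[0] = Σ(n=0 to 3) x[n] · ω_4^0 = Σ x[n]
= (3) + (-2) + (-1) + (2)

X[0] = 2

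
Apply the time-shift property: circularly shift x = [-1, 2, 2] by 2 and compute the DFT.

Time shift by 2: X_shifted[k] = ω_3^(2k) · X[k]
Shifted x = [2, 2, -1]

DFT(x[n-2]) = [3, 1.5000-2.5981i, 1.5000+2.5981i]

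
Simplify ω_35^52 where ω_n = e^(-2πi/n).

Since ω_35^35 = 1, powers reduce modulo 35.
52 mod 35 = 17
So ω_35^52 = ω_35^17 = e^(-2πi·17/35)

ω_35^52 = ω_35^17 = -0.9960-0.0896i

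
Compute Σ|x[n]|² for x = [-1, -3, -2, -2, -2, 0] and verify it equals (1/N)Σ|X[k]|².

Time domain:
Σ|x[n]|² = |-1|² + |-3|² + |-2|² + |-2|² + |-2|² + |0|² = 22.0000

Frequency domain:
(1/6)Σ|X[k]|² = (1/6)(|-10|² + |1.5000+2.5981i|² + |0.5000+2.5981i|² + |0|² + |0.5000-2.5981i|² + |1.5000-2.5981i|²) = (1/6)·132.0000 = 22.0000

Both sides agree, confirming Parseval's theorem.

Σ|x[n]|² = (1/N)Σ|X[k]|² = 22.0000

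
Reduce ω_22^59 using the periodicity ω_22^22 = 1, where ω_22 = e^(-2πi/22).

Since ω_22^22 = 1, powers reduce modulo 22.
59 mod 22 = 15
So ω_22^59 = ω_22^15 = e^(-2πi·15/22)

ω_22^59 = ω_22^15 = -0.4154+0.9096i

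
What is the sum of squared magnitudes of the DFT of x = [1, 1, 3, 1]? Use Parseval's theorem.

Parseval: Σ|x[n]|² = (1/N)Σ|X[k]|², so Σ|X[k]|² = N·Σ|x[n]|² = 4·12.0000

Σ|X[k]|² = N·Σ|x[n]|² = 4·12.0000 = 48.0000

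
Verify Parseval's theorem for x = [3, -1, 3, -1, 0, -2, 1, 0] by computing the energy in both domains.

Time domain:
Σ|x[n]|² = |3|² + |-1|² + |3|² + |-1|² + |0|² + |-2|² + |1|² + |0|² = 25.0000

Frequency domain:
(1/8)Σ|X[k]|² = (1/8)(|3|² + |4.4142-2.0000i|² + |-1+2i|² + |1.5858+2.0000i|² + |11|² + |1.5858-2.0000i|² + |-1-2i|² + |4.4142+2.0000i|²) = (1/8)·200.0000 = 25.0000

Both sides agree, confirming Parseval's theorem.

Σ|x[n]|² = (1/N)Σ|X[k]|² = 25.0000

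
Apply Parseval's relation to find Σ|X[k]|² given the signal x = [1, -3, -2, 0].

Parseval: Σ|x[n]|² = (1/N)Σ|X[k]|², so Σ|X[k]|² = N·Σ|x[n]|² = 4·14.0000

Σ|X[k]|² = N·Σ|x[n]|² = 4·14.0000 = 56.0000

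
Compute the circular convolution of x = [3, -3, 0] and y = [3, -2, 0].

(x ⊛ y)[n] = Σ(m=0 to 2) x[m] · y[(n-m) mod 3]

Computing each output sample:
(x ⊛ y)[0] = 9
(x ⊛ y)[1] = -15
(x ⊛ y)[2] = 6

x ⊛ y = [9, -15, 6]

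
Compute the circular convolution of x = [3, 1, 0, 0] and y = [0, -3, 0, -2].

(x ⊛ y)[n] = Σ(m=0 to 3) x[m] · y[(n-m) mod 4]

Computing each output sample:
(x ⊛ y)[0] = -2
(x ⊛ y)[1] = -9
(x ⊛ y)[2] = -3
(x ⊛ y)[3] = -6

x ⊛ y = [-2, -9, -3, -6]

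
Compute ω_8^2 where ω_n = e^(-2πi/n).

ω_8^2 = e^(-2πi·2/8)
= cos(-2π·2/8) + i·sin(-2π·2/8)
= cos(-4π/8) + i·sin(-4π/8)

ω_8^2 = cos(-4π/8) + i·sin(-4π/8) = -1i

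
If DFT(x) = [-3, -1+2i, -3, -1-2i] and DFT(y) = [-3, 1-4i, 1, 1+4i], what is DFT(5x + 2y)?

By linearity: DFT(5x + 2y) = 5·DFT(x) + 2·DFT(y)
= 5·[-3, -1+2i, -3, -1-2i] + 2·[-3, 1-4i, 1, 1+4i]

Computing element-wise:
Z[0] = 5·(-3) + 2·(-3) = -21
Z[1] = 5·(-1+2i) + 2·(1-4i) = -3+2i
Z[2] = 5·(-3) + 2·(1) = -13
Z[3] = 5·(-1-2i) + 2·(1+4i) = -3-2i

DFT(5x + 2y) = 5·X + 2·Y = [-21, -3+2i, -13, -3-2i]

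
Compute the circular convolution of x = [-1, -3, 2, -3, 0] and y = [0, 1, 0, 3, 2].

(x ⊛ y)[n] = Σ(m=0 to 4) x[m] · y[(n-m) mod 5]

Computing each output sample:
(x ⊛ y)[0] = 0
(x ⊛ y)[1] = -6
(x ⊛ y)[2] = -9
(x ⊛ y)[3] = -1
(x ⊛ y)[4] = -14

x ⊛ y = [0, -6, -9, -1, -14]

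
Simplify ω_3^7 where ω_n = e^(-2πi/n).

Since ω_3^3 = 1, powers reduce modulo 3.
7 mod 3 = 1
So ω_3^7 = ω_3^1 = e^(-2πi·1/3)

ω_3^7 = ω_3^1 = -0.5000-0.8660i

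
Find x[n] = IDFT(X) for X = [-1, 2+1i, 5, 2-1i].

x[n] = (1/4) Σ(k=0 to 3) X[k] · e^(2πikn/4)

Computing each x[n]:
x[0] = 2
x[1] = -2
x[2] = 0
x[3] = -1

x = [2, -2, 0, -1]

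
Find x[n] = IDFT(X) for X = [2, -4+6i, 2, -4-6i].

x[n] = (1/4) Σ(k=0 to 3) X[k] · e^(2πikn/4)

Computing each x[n]:
x[0] = -1
x[1] = -3
x[2] = 3
x[3] = 3

x = [-1, -3, 3, 3]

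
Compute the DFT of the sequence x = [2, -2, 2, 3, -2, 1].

X[k] = Σ(n=0 to 5) x[n] · ω_6^(nk)
where ω_6 = e^(-2πi/6)

Computing each X[k]:
X[0] = 4
X[1] = -1.5000-0.8660i
X[2] = 5.5000+6.0622i
X[3] = 0
X[4] = 5.5000-6.0622i
X[5] = -1.5000+0.8660i

X = [4, -1.5000-0.8660i, 5.5000+6.0622i, 0, 5.5000-6.0622i, -1.5000+0.8660i]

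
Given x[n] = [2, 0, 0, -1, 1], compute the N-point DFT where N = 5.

X[k] = Σ(n=0 to 4) x[n] · ω_5^(nk)
where ω_5 = e^(-2πi/5)

Computing each X[k]:
X[0] = 2
X[1] = 3.1180+0.3633i
X[2] = 0.8820+1.5388i
X[3] = 0.8820-1.5388i
X[4] = 3.1180-0.3633i

X = [2, 3.1180+0.3633i, 0.8820+1.5388i, 0.8820-1.5388i, 3.1180-0.3633i]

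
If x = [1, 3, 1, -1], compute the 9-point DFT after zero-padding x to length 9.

Original 4-point DFT: [4, -4i, 0, 4i]
Zero-padded 9-point DFT provides frequency interpolation.

DFT_9([x, 0, ...]) = [4, 3.9718-2.0471i, 1.0813-4.1625i, -2.0000-1.7321i, -0.5530+0.4828i, -0.5530-0.4828i, -2.0000+1.7321i, 1.0813+4.1625i, 3.9718+2.0471i]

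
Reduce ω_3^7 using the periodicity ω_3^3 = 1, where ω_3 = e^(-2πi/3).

Since ω_3^3 = 1, powers reduce modulo 3.
7 mod 3 = 1
So ω_3^7 = ω_3^1 = e^(-2πi·1/3)

ω_3^7 = ω_3^1 = -0.5000-0.8660i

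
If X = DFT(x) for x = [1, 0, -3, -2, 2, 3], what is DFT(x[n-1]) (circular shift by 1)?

Time shift by 1: X_shifted[k] = ω_6^(1k) · X[k]
Shifted x = [3, 1, 0, -3, -2, 2]

DFT(x[n-1]) = [1, 8.5000-0.8660i, -0.5000+2.5981i, 1, -0.5000-2.5981i, 8.5000+0.8660i]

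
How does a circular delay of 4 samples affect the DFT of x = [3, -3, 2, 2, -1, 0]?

Time shift by 4: X_shifted[k] = ω_6^(4k) · X[k]
Shifted x = [2, 2, -1, 0, 3, -3]

DFT(x[n-4]) = [3, 0.5000-0.8660i, 1.5000-7.7942i, 5, 1.5000+7.7942i, 0.5000+0.8660i]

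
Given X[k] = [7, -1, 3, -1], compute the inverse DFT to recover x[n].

x[n] = (1/4) Σ(k=0 to 3) X[k] · e^(2πikn/4)

Computing each x[n]:
x[0] = 2
x[1] = 1
x[2] = 3
x[3] = 1

x = [2, 1, 3, 1]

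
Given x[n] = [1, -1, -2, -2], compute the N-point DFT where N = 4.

X[k] = Σ(n=0 to 3) x[n] · ω_4^(nk)
where ω_4 = e^(-2πi/4)

Computing each X[k]:
X[0] = -4
X[1] = 3-1i
X[2] = 2
X[3] = 3+1i

X = [-4, 3-1i, 2, 3+1i]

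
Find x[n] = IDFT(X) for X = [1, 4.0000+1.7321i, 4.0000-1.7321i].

x[n] = (1/3) Σ(k=0 to 2) X[k] · e^(2πikn/3)

Computing each x[n]:
x[0] = 3
x[1] = -2
x[2] = 0

x = [3, -2, 0]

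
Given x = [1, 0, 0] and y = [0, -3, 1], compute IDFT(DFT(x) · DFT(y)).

(x ⊛ y)[n] = Σ(m=0 to 2) x[m] · y[(n-m) mod 3]

Computing each output sample:
(x ⊛ y)[0] = 0
(x ⊛ y)[1] = -3
(x ⊛ y)[2] = 1

x ⊛ y = [0, -3, 1]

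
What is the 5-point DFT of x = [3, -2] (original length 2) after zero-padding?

Original 2-point DFT: [1, 5]
Zero-padded 5-point DFT provides frequency interpolation.

DFT_5([x, 0, ...]) = [1, 2.3820+1.9021i, 4.6180+1.1756i, 4.6180-1.1756i, 2.3820-1.9021i]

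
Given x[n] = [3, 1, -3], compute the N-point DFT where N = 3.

X[k] = Σ(n=0 to 2) x[n] · ω_3^(nk)
where ω_3 = e^(-2πi/3)

Computing each X[k]:
X[0] = 1
X[1] = 4.0000-3.4641i
X[2] = 4.0000+3.4641i

X = [1, 4.0000-3.4641i, 4.0000+3.4641i]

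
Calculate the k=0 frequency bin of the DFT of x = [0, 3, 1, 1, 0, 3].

X[0] = Σ(n=0 to 5) x[n] · ω_6^0 = Σ x[n]
= (0) + (3) + (1) + (1) + (0) + (3)

X[0] = 8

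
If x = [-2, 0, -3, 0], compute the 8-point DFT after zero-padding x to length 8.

Original 4-point DFT: [-5, 1, -5, 1]
Zero-padded 8-point DFT provides frequency interpolation.

DFT_8([x, 0, ...]) = [-5, -2+3i, 1, -2-3i, -5, -2+3i, 1, -2-3i]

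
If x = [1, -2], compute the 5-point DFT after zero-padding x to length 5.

Original 2-point DFT: [-1, 3]
Zero-padded 5-point DFT provides frequency interpolation.

DFT_5([x, 0, ...]) = [-1, 0.3820+1.9021i, 2.6180+1.1756i, 2.6180-1.1756i, 0.3820-1.9021i]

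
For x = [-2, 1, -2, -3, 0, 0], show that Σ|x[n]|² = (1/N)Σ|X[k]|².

Time domain:
Σ|x[n]|² = |-2|² + |1|² + |-2|² + |-3|² + |0|² + |0|² = 18.0000

Frequency domain:
(1/6)Σ|X[k]|² = (1/6)(|-6|² + |2.5000+0.8660i|² + |-4.5000-2.5981i|² + |-2|² + |-4.5000+2.5981i|² + |2.5000-0.8660i|²) = (1/6)·108.0000 = 18.0000

Both sides agree, confirming Parseval's theorem.

Σ|x[n]|² = (1/N)Σ|X[k]|² = 18.0000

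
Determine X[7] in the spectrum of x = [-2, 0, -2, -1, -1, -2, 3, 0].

X[7] = Σ(n=0 to 7) x[n] · ω_8^(7n) where ω_8 = e^(-2πi/8)
= (-2)·ω_8^0 + (0)·ω_8^7 + (-2)·ω_8^14 + (-1)·ω_8^21 + (-1)·ω_8^28 + (-2)·ω_8^35 + (3)·ω_8^42 + (0)·ω_8^49

X[7] = 1.1213-4.2929i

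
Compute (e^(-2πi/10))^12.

Since ω_10^10 = 1, powers reduce modulo 10.
12 mod 10 = 2
So ω_10^12 = ω_10^2 = e^(-2πi·2/10)

ω_10^12 = ω_10^2 = 0.3090-0.9511i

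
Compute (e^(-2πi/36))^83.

Since ω_36^36 = 1, powers reduce modulo 36.
83 mod 36 = 11
So ω_36^83 = ω_36^11 = e^(-2πi·11/36)

ω_36^83 = ω_36^11 = -0.3420-0.9397i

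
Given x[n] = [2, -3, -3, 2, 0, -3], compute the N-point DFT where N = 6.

X[k] = Σ(n=0 to 5) x[n] · ω_6^(nk)
where ω_6 = e^(-2πi/6)

Computing each X[k]:
X[0] = -5
X[1] = -1.5000+2.5981i
X[2] = 8.5000-2.5981i
X[3] = 3
X[4] = 8.5000+2.5981i
X[5] = -1.5000-2.5981i

X = [-5, -1.5000+2.5981i, 8.5000-2.5981i, 3, 8.5000+2.5981i, -1.5000-2.5981i]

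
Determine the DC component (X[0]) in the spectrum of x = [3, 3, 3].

X[0] = Σ(n=0 to 2) x[n] · ω_3^0 = Σ x[n]
= (3) + (3) + (3)

X[0] = 9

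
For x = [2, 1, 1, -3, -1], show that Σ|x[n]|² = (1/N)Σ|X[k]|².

Time domain:
Σ|x[n]|² = |2|² + |1|² + |1|² + |-3|² + |-1|² = 16.0000

Frequency domain:
(1/5)Σ|X[k]|² = (1/5)(|0|² + |3.6180-4.2533i|² + |1.3820+2.6287i|² + |1.3820-2.6287i|² + |3.6180+4.2533i|²) = (1/5)·80.0000 = 16.0000

Both sides agree, confirming Parseval's theorem.

Σ|x[n]|² = (1/N)Σ|X[k]|² = 16.0000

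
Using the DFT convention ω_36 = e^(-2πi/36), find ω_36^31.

ω_36^31 = e^(-2πi·31/36)
= cos(-2π·31/36) + i·sin(-2π·31/36)
= cos(-62π/36) + i·sin(-62π/36)

ω_36^31 = cos(-62π/36) + i·sin(-62π/36) = 0.6428+0.7660i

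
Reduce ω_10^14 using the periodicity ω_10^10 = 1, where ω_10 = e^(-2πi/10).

Since ω_10^10 = 1, powers reduce modulo 10.
14 mod 10 = 4
So ω_10^14 = ω_10^4 = e^(-2πi·4/10)

ω_10^14 = ω_10^4 = -0.8090-0.5878i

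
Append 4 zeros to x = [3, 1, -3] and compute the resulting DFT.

Original 3-point DFT: [1, 4.0000-3.4641i, 4.0000+3.4641i]
Zero-padded 7-point DFT provides frequency interpolation.

DFT_7([x, 0, ...]) = [1, 4.2911+2.1430i, 5.4804-2.2766i, 0.2286-2.7794i, 0.2286+2.7794i, 5.4804+2.2766i, 4.2911-2.1430i]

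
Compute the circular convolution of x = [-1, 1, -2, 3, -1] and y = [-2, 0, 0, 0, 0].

(x ⊛ y)[n] = Σ(m=0 to 4) x[m] · y[(n-m) mod 5]

Computing each output sample:
(x ⊛ y)[0] = 2
(x ⊛ y)[1] = -2
(x ⊛ y)[2] = 4
(x ⊛ y)[3] = -6
(x ⊛ y)[4] = 2

x ⊛ y = [2, -2, 4, -6, 2]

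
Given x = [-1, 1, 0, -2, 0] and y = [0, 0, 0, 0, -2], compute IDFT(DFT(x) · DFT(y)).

(x ⊛ y)[n] = Σ(m=0 to 4) x[m] · y[(n-m) mod 5]

Computing each output sample:
(x ⊛ y)[0] = -2
(x ⊛ y)[1] = 0
(x ⊛ y)[2] = 4
(x ⊛ y)[3] = 0
(x ⊛ y)[4] = 2

x ⊛ y = [-2, 0, 4, 0, 2]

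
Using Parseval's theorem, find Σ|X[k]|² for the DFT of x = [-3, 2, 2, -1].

Parseval: Σ|x[n]|² = (1/N)Σ|X[k]|², so Σ|X[k]|² = N·Σ|x[n]|² = 4·18.0000

Σ|X[k]|² = N·Σ|x[n]|² = 4·18.0000 = 72.0000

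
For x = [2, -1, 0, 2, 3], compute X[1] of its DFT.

X[1] = Σ(n=0 to 4) x[n] · ω_5^(1n) where ω_5 = e^(-2πi/5)
= (2)·ω_5^0 + (-1)·ω_5^1 + (0)·ω_5^2 + (2)·ω_5^3 + (3)·ω_5^4

X[1] = 1.0000+4.9798i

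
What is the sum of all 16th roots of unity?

Sum of all nth roots of unity equals 0 for n > 1 (geometric series with r ≠ 1).

0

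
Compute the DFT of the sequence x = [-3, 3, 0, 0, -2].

X[k] = Σ(n=0 to 4) x[n] · ω_5^(nk)
where ω_5 = e^(-2πi/5)

Computing each X[k]:
X[0] = -2
X[1] = -2.6910-4.7553i
X[2] = -3.8090-2.9389i
X[3] = -3.8090+2.9389i
X[4] = -2.6910+4.7553i

X = [-2, -2.6910-4.7553i, -3.8090-2.9389i, -3.8090+2.9389i, -2.6910+4.7553i]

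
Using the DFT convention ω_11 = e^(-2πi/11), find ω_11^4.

ω_11^4 = e^(-2πi·4/11)
= cos(-2π·4/11) + i·sin(-2π·4/11)
= cos(-8π/11) + i·sin(-8π/11)

ω_11^4 = cos(-8π/11) + i·sin(-8π/11) = -0.6549-0.7557i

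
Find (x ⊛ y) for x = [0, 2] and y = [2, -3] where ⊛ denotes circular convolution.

(x ⊛ y)[n] = Σ(m=0 to 1) x[m] · y[(n-m) mod 2]

Computing each output sample:
(x ⊛ y)[0] = -6
(x ⊛ y)[1] = 4

x ⊛ y = [-6, 4]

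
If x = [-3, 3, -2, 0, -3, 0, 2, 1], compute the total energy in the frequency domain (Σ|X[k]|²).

Parseval: Σ|x[n]|² = (1/N)Σ|X[k]|², so Σ|X[k]|² = N·Σ|x[n]|² = 8·36.0000

Σ|X[k]|² = N·Σ|x[n]|² = 8·36.0000 = 288.0000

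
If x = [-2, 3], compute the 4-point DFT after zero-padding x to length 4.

Original 2-point DFT: [1, -5]
Zero-padded 4-point DFT provides frequency interpolation.

DFT_4([x, 0, ...]) = [1, -2-3i, -5, -2+3i]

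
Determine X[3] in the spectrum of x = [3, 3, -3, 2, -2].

X[3] = Σ(n=0 to 4) x[n] · ω_5^(3n) where ω_5 = e^(-2πi/5)
= (3)·ω_5^0 + (3)·ω_5^3 + (-3)·ω_5^6 + (2)·ω_5^9 + (-2)·ω_5^12

X[3] = 1.8820+7.6942i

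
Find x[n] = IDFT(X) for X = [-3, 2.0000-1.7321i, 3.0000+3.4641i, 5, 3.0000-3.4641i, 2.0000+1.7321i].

x[n] = (1/6) Σ(k=0 to 5) X[k] · e^(2πikn/6)

Computing each x[n]:
x[0] = 2
x[1] = -2
x[2] = 1
x[3] = -1
x[4] = -2
x[5] = -1

x = [2, -2, 1, -1, -2, -1]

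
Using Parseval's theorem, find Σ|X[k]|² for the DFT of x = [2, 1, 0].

Parseval: Σ|x[n]|² = (1/N)Σ|X[k]|², so Σ|X[k]|² = N·Σ|x[n]|² = 3·5.0000

Σ|X[k]|² = N·Σ|x[n]|² = 3·5.0000 = 15.0000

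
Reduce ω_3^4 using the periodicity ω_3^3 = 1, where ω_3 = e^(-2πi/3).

Since ω_3^3 = 1, powers reduce modulo 3.
4 mod 3 = 1
So ω_3^4 = ω_3^1 = e^(-2πi·1/3)

ω_3^4 = ω_3^1 = -0.5000-0.8660i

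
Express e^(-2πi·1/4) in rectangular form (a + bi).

ω_4^1 = e^(-2πi·1/4)
= cos(-2π·1/4) + i·sin(-2π·1/4)
= cos(-2π/4) + i·sin(-2π/4)

ω_4^1 = cos(-2π/4) + i·sin(-2π/4) = -1i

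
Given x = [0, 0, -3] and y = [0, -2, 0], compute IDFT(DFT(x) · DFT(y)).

(x ⊛ y)[n] = Σ(m=0 to 2) x[m] · y[(n-m) mod 3]

Computing each output sample:
(x ⊛ y)[0] = 6
(x ⊛ y)[1] = 0
(x ⊛ y)[2] = 0

x ⊛ y = [6, 0, 0]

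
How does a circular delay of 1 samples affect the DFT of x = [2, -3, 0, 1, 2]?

Time shift by 1: X_shifted[k] = ω_5^(1k) · X[k]
Shifted x = [2, 2, -3, 0, 1]

DFT(x[n-1]) = [2, 5.3541+0.8123i, -1.3541-3.4410i, -1.3541+3.4410i, 5.3541-0.8123i]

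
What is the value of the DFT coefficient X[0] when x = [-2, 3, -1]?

X[0] = Σ(n=0 to 2) x[n] · ω_3^0 = Σ x[n]
= (-2) + (3) + (-1)

X[0] = 0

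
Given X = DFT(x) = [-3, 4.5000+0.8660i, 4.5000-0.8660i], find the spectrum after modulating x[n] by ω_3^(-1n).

Modulation property: DFT(ω_3^(-1n)·x[n]) = X[(k-1) mod 3], so circularly shift X by 1 positions.

X[k-1] = [4.5000-0.8660i, -3, 4.5000+0.8660i]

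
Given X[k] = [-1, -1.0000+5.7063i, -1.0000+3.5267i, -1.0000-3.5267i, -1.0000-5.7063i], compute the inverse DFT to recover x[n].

x[n] = (1/5) Σ(k=0 to 4) X[k] · e^(2πikn/5)

Computing each x[n]:
x[0] = -1
x[1] = -3
x[2] = 0
x[3] = 0
x[4] = 3

x = [-1, -3, 0, 0, 3]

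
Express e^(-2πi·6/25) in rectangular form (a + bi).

ω_25^6 = e^(-2πi·6/25)
= cos(-2π·6/25) + i·sin(-2π·6/25)
= cos(-12π/25) + i·sin(-12π/25)

ω_25^6 = cos(-12π/25) + i·sin(-12π/25) = 0.0628-0.9980i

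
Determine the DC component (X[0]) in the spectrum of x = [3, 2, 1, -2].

X[0] = Σ(n=0 to 3) x[n] · ω_4^0 = Σ x[n]
= (3) + (2) + (1) + (-2)

X[0] = 4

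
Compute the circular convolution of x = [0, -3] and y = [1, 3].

(x ⊛ y)[n] = Σ(m=0 to 1) x[m] · y[(n-m) mod 2]

Computing each output sample:
(x ⊛ y)[0] = -9
(x ⊛ y)[1] = -3

x ⊛ y = [-9, -3]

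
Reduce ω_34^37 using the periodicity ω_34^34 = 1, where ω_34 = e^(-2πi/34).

Since ω_34^34 = 1, powers reduce modulo 34.
37 mod 34 = 3
So ω_34^37 = ω_34^3 = e^(-2πi·3/34)

ω_34^37 = ω_34^3 = 0.8502-0.5264i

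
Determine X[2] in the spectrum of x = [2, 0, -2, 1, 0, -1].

X[2] = Σ(n=0 to 5) x[n] · ω_6^(2n) where ω_6 = e^(-2πi/6)
= (2)·ω_6^0 + (0)·ω_6^2 + (-2)·ω_6^4 + (1)·ω_6^6 + (0)·ω_6^8 + (-1)·ω_6^10

X[2] = 4.5000-2.5981i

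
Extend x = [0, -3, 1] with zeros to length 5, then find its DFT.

Original 3-point DFT: [-2, 1.0000+3.4641i, 1.0000-3.4641i]
Zero-padded 5-point DFT provides frequency interpolation.

DFT_5([x, 0, ...]) = [-2, -1.7361+2.2654i, 2.7361+2.7144i, 2.7361-2.7144i, -1.7361-2.2654i]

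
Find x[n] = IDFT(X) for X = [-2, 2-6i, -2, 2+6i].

x[n] = (1/4) Σ(k=0 to 3) X[k] · e^(2πikn/4)

Computing each x[n]:
x[0] = 0
x[1] = 3
x[2] = -2
x[3] = -3

x = [0, 3, -2, -3]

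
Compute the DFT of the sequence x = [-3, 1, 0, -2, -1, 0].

X[k] = Σ(n=0 to 5) x[n] · ω_6^(nk)
where ω_6 = e^(-2πi/6)

Computing each X[k]:
X[0] = -5
X[1] = -1.7321i
X[2] = -5
X[3] = -3
X[4] = -5
X[5] = 1.7321i

X = [-5, -1.7321i, -5, -3, -5, 1.7321i]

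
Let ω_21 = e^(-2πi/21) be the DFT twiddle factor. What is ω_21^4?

ω_21^4 = e^(-2πi·4/21)
= cos(-2π·4/21) + i·sin(-2π·4/21)
= cos(-8π/21) + i·sin(-8π/21)

ω_21^4 = cos(-8π/21) + i·sin(-8π/21) = 0.3653-0.9309i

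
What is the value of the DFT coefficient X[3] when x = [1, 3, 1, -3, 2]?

X[3] = Σ(n=0 to 4) x[n] · ω_5^(3n) where ω_5 = e^(-2πi/5)
= (1)·ω_5^0 + (3)·ω_5^3 + (1)·ω_5^6 + (-3)·ω_5^9 + (2)·ω_5^12

X[3] = -3.6631-3.2164i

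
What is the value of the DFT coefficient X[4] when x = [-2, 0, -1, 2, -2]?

X[4] = Σ(n=0 to 4) x[n] · ω_5^(4n) where ω_5 = e^(-2πi/5)
= (-2)·ω_5^0 + (0)·ω_5^4 + (-1)·ω_5^8 + (2)·ω_5^12 + (-2)·ω_5^16

X[4] = -3.4271+0.1388i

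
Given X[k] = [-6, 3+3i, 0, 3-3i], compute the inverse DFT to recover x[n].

x[n] = (1/4) Σ(k=0 to 3) X[k] · e^(2πikn/4)

Computing each x[n]:
x[0] = 0
x[1] = -3
x[2] = -3
x[3] = 0

x = [0, -3, -3, 0]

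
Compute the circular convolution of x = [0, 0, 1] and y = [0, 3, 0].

(x ⊛ y)[n] = Σ(m=0 to 2) x[m] · y[(n-m) mod 3]

Computing each output sample:
(x ⊛ y)[0] = 3
(x ⊛ y)[1] = 0
(x ⊛ y)[2] = 0

x ⊛ y = [3, 0, 0]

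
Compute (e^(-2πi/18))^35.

Since ω_18^18 = 1, powers reduce modulo 18.
35 mod 18 = 17
So ω_18^35 = ω_18^17 = e^(-2πi·17/18)

ω_18^35 = ω_18^17 = 0.9397+0.3420i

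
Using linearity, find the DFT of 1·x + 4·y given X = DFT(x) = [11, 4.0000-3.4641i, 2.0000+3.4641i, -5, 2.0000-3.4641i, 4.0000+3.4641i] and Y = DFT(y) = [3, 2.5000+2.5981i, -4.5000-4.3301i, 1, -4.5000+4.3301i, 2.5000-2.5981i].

By linearity: DFT(1x + 4y) = 1·DFT(x) + 4·DFT(y)
= 1·[11, 4.0000-3.4641i, 2.0000+3.4641i, -5, 2.0000-3.4641i, 4.0000+3.4641i] + 4·[3, 2.5000+2.5981i, -4.5000-4.3301i, 1, -4.5000+4.3301i, 2.5000-2.5981i]

Computing element-wise:
Z[0] = 1·(11) + 4·(3) = 23
Z[1] = 1·(4.0000-3.4641i) + 4·(2.5000+2.5981i) = 14.0000+6.9283i
Z[2] = 1·(2.0000+3.4641i) + 4·(-4.5000-4.3301i) = -16.0000-13.8563i
Z[3] = 1·(-5) + 4·(1) = -1
Z[4] = 1·(2.0000-3.4641i) + 4·(-4.5000+4.3301i) = -16.0000+13.8563i
Z[5] = 1·(4.0000+3.4641i) + 4·(2.5000-2.5981i) = 14.0000-6.9283i

DFT(1x + 4y) = 1·X + 4·Y = [23, 14.0000+6.9283i, -16.0000-13.8563i, -1, -16.0000+13.8563i, 14.0000-6.9283i]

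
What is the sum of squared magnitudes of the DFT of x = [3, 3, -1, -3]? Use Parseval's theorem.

Parseval: Σ|x[n]|² = (1/N)Σ|X[k]|², so Σ|X[k]|² = N·Σ|x[n]|² = 4·28.0000

Σ|X[k]|² = N·Σ|x[n]|² = 4·28.0000 = 112.0000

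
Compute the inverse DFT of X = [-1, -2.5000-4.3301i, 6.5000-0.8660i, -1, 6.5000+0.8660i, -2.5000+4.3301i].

x[n] = (1/6) Σ(k=0 to 5) X[k] · e^(2πikn/6)

Computing each x[n]:
x[0] = 1
x[1] = 0
x[2] = 0
x[3] = 3
x[4] = -2
x[5] = -3

x = [1, 0, 0, 3, -2, -3]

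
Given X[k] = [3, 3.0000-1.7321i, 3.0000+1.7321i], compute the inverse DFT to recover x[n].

x[n] = (1/3) Σ(k=0 to 2) X[k] · e^(2πikn/3)

Computing each x[n]:
x[0] = 3
x[1] = 1
x[2] = -1

x = [3, 1, -1]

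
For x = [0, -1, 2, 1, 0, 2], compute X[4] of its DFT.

X[4] = Σ(n=0 to 5) x[n] · ω_6^(4n) where ω_6 = e^(-2πi/6)
= (0)·ω_6^0 + (-1)·ω_6^4 + (2)·ω_6^8 + (1)·ω_6^12 + (0)·ω_6^16 + (2)·ω_6^20

X[4] = -0.5000-4.3301i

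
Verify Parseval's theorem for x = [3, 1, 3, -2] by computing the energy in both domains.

Time domain:
Σ|x[n]|² = |3|² + |1|² + |3|² + |-2|² = 23.0000

Frequency domain:
(1/4)Σ|X[k]|² = (1/4)(|5|² + |-3i|² + |7|² + |3i|²) = (1/4)·92.0000 = 23.0000

Both sides agree, confirming Parseval's theorem.

Σ|x[n]|² = (1/N)Σ|X[k]|² = 23.0000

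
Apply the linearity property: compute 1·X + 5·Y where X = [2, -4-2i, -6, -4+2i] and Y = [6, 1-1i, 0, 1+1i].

By linearity: DFT(1x + 5y) = 1·DFT(x) + 5·DFT(y)
= 1·[2, -4-2i, -6, -4+2i] + 5·[6, 1-1i, 0, 1+1i]

Computing element-wise:
Z[0] = 1·(2) + 5·(6) = 32
Z[1] = 1·(-4-2i) + 5·(1-1i) = 1-7i
Z[2] = 1·(-6) + 5·(0) = -6
Z[3] = 1·(-4+2i) + 5·(1+1i) = 1+7i

DFT(1x + 5y) = 1·X + 5·Y = [32, 1-7i, -6, 1+7i]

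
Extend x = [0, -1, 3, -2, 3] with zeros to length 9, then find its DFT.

Original 5-point DFT: [3, -0.1910+0.8653i, -1.3090+7.1064i, -1.3090-7.1064i, -0.1910-0.8653i]
Zero-padded 9-point DFT provides frequency interpolation.

DFT_9([x, 0, ...]) = [3, -2.0642-1.6056i, 0.3054+0.1551i, -4.5000+0.8660i, 4.7588+6.9569i, 4.7588-6.9569i, -4.5000-0.8660i, 0.3054-0.1551i, -2.0642+1.6056i]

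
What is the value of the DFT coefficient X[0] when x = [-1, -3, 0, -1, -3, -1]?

X[0] = Σ(n=0 to 5) x[n] · ω_6^0 = Σ x[n]
= (-1) + (-3) + (0) + (-1) + (-3) + (-1)

X[0] = -9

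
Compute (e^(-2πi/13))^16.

Since ω_13^13 = 1, powers reduce modulo 13.
16 mod 13 = 3
So ω_13^16 = ω_13^3 = e^(-2πi·3/13)

ω_13^16 = ω_13^3 = 0.1205-0.9927i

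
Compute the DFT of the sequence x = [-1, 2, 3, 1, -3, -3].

X[k] = Σ(n=0 to 5) x[n] · ω_6^(nk)
where ω_6 = e^(-2πi/6)

Computing each X[k]:
X[0] = -1
X[1] = -2.5000-9.5263i
X[2] = 0.5000+0.8660i
X[3] = -1
X[4] = 0.5000-0.8660i
X[5] = -2.5000+9.5263i

X = [-1, -2.5000-9.5263i, 0.5000+0.8660i, -1, 0.5000-0.8660i, -2.5000+9.5263i]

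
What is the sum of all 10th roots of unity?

Sum of all nth roots of unity equals 0 for n > 1 (geometric series with r ≠ 1).

0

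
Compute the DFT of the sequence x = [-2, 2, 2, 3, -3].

X[k] = Σ(n=0 to 4) x[n] · ω_5^(nk)
where ω_5 = e^(-2πi/5)

Computing each X[k]:
X[0] = 2
X[1] = -6.3541-4.1675i
X[2] = 0.3541-3.8900i
X[3] = 0.3541+3.8900i
X[4] = -6.3541+4.1675i

X = [2, -6.3541-4.1675i, 0.3541-3.8900i, 0.3541+3.8900i, -6.3541+4.1675i]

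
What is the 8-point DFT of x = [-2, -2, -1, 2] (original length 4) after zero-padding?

Original 4-point DFT: [-3, -1+4i, -3, -1-4i]
Zero-padded 8-point DFT provides frequency interpolation.

DFT_8([x, 0, ...]) = [-3, -4.8284+1.0000i, -1+4i, 0.8284-1.0000i, -3, 0.8284+1.0000i, -1-4i, -4.8284-1.0000i]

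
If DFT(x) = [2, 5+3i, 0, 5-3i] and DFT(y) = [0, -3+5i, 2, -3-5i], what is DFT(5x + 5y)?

By linearity: DFT(5x + 5y) = 5·DFT(x) + 5·DFT(y)
= 5·[2, 5+3i, 0, 5-3i] + 5·[0, -3+5i, 2, -3-5i]

Computing element-wise:
Z[0] = 5·(2) + 5·(0) = 10
Z[1] = 5·(5+3i) + 5·(-3+5i) = 10+40i
Z[2] = 5·(0) + 5·(2) = 10
Z[3] = 5·(5-3i) + 5·(-3-5i) = 10-40i

DFT(5x + 5y) = 5·X + 5·Y = [10, 10+40i, 10, 10-40i]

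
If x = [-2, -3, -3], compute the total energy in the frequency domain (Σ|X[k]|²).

Parseval: Σ|x[n]|² = (1/N)Σ|X[k]|², so Σ|X[k]|² = N·Σ|x[n]|² = 3·22.0000

Σ|X[k]|² = N·Σ|x[n]|² = 3·22.0000 = 66.0000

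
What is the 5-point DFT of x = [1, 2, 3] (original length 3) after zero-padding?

Original 3-point DFT: [6, -1.5000+0.8660i, -1.5000-0.8660i]
Zero-padded 5-point DFT provides frequency interpolation.

DFT_5([x, 0, ...]) = [6, -0.8090-3.6655i, 0.3090+1.6776i, 0.3090-1.6776i, -0.8090+3.6655i]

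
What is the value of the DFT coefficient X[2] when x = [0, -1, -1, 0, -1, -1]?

X[2] = Σ(n=0 to 5) x[n] · ω_6^(2n) where ω_6 = e^(-2πi/6)
= (0)·ω_6^0 + (-1)·ω_6^2 + (-1)·ω_6^4 + (0)·ω_6^6 + (-1)·ω_6^8 + (-1)·ω_6^10

X[2] = 2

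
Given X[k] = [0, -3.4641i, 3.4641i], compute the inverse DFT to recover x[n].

x[n] = (1/3) Σ(k=0 to 2) X[k] · e^(2πikn/3)

Computing each x[n]:
x[0] = 0
x[1] = 2
x[2] = -2

x = [0, 2, -2]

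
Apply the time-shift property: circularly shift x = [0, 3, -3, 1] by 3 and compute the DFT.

Time shift by 3: X_shifted[k] = ω_4^(3k) · X[k]
Shifted x = [3, -3, 1, 0]

DFT(x[n-3]) = [1, 2+3i, 7, 2-3i]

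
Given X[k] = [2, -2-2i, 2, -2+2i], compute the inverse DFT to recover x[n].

x[n] = (1/4) Σ(k=0 to 3) X[k] · e^(2πikn/4)

Computing each x[n]:
x[0] = 0
x[1] = 1
x[2] = 2
x[3] = -1

x = [0, 1, 2, -1]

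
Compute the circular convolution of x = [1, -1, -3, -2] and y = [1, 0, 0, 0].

(x ⊛ y)[n] = Σ(m=0 to 3) x[m] · y[(n-m) mod 4]

Computing each output sample:
(x ⊛ y)[0] = 1
(x ⊛ y)[1] = -1
(x ⊛ y)[2] = -3
(x ⊛ y)[3] = -2

x ⊛ y = [1, -1, -3, -2]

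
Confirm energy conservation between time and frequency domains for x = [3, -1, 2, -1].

Time domain:
Σ|x[n]|² = |3|² + |-1|² + |2|² + |-1|² = 15.0000

Frequency domain:
(1/4)Σ|X[k]|² = (1/4)(|3|² + |1|² + |7|² + |1|²) = (1/4)·60.0000 = 15.0000

Both sides agree, confirming Parseval's theorem.

Σ|x[n]|² = (1/N)Σ|X[k]|² = 15.0000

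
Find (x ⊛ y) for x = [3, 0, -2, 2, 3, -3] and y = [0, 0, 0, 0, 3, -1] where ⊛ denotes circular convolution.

(x ⊛ y)[n] = Σ(m=0 to 5) x[m] · y[(n-m) mod 6]

Computing each output sample:
(x ⊛ y)[0] = -6
(x ⊛ y)[1] = 8
(x ⊛ y)[2] = 7
(x ⊛ y)[3] = -12
(x ⊛ y)[4] = 12
(x ⊛ y)[5] = -3

x ⊛ y = [-6, 8, 7, -12, 12, -3]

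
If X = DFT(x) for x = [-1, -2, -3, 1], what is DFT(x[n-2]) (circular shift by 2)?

Time shift by 2: X_shifted[k] = ω_4^(2k) · X[k]
Shifted x = [-3, 1, -1, -2]

DFT(x[n-2]) = [-5, -2-3i, -3, -2+3i]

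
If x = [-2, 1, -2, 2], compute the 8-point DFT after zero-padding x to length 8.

Original 4-point DFT: [-1, 1i, -7, -1i]
Zero-padded 8-point DFT provides frequency interpolation.

DFT_8([x, 0, ...]) = [-1, -2.7071-0.1213i, 1i, -1.2929-4.1213i, -7, -1.2929+4.1213i, -1i, -2.7071+0.1213i]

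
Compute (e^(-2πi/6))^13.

Since ω_6^6 = 1, powers reduce modulo 6.
13 mod 6 = 1
So ω_6^13 = ω_6^1 = e^(-2πi·1/6)

ω_6^13 = ω_6^1 = 0.5000-0.8660i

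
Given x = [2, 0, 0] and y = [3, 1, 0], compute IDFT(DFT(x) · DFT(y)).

(x ⊛ y)[n] = Σ(m=0 to 2) x[m] · y[(n-m) mod 3]

Computing each output sample:
(x ⊛ y)[0] = 6
(x ⊛ y)[1] = 2
(x ⊛ y)[2] = 0

x ⊛ y = [6, 2, 0]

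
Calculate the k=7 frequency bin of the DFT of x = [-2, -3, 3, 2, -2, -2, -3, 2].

X[7] = Σ(n=0 to 7) x[n] · ω_8^(7n) where ω_8 = e^(-2πi/8)
= (-2)·ω_8^0 + (-3)·ω_8^7 + (3)·ω_8^14 + (2)·ω_8^21 + (-2)·ω_8^28 + (-2)·ω_8^35 + (-3)·ω_8^42 + (2)·ω_8^49

X[7] = -0.7071+5.2929i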